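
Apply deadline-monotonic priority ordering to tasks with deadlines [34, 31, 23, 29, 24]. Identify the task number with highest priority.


Sort tasks by relative deadline (ascending):
  Task 3: deadline = 23
  Task 5: deadline = 24
  Task 4: deadline = 29
  Task 2: deadline = 31
  Task 1: deadline = 34
Priority order (highest first): [3, 5, 4, 2, 1]
Highest priority task = 3

3


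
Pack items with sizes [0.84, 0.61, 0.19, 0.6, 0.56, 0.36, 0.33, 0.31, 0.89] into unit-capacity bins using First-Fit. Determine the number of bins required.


Place items sequentially using First-Fit:
  Item 0.84 -> new Bin 1
  Item 0.61 -> new Bin 2
  Item 0.19 -> Bin 2 (now 0.8)
  Item 0.6 -> new Bin 3
  Item 0.56 -> new Bin 4
  Item 0.36 -> Bin 3 (now 0.96)
  Item 0.33 -> Bin 4 (now 0.89)
  Item 0.31 -> new Bin 5
  Item 0.89 -> new Bin 6
Total bins used = 6

6


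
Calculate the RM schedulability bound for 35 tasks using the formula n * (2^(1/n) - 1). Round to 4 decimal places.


Compute 2^(1/35) = 1.0200016094
Subtract 1: 1.0200016094 - 1 = 0.0200016094
Multiply by n: 35 * 0.0200016094 = 0.7000563290
Round to 4 dp: 0.7001

0.7001


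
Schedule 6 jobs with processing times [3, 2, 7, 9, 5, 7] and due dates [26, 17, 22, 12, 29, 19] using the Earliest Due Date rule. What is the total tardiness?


Sort by due date (EDD order): [(9, 12), (2, 17), (7, 19), (7, 22), (3, 26), (5, 29)]
Compute completion times and tardiness:
  Job 1: p=9, d=12, C=9, tardiness=max(0,9-12)=0
  Job 2: p=2, d=17, C=11, tardiness=max(0,11-17)=0
  Job 3: p=7, d=19, C=18, tardiness=max(0,18-19)=0
  Job 4: p=7, d=22, C=25, tardiness=max(0,25-22)=3
  Job 5: p=3, d=26, C=28, tardiness=max(0,28-26)=2
  Job 6: p=5, d=29, C=33, tardiness=max(0,33-29)=4
Total tardiness = 9

9


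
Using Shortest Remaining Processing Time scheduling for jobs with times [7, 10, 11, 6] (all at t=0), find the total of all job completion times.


Since all jobs arrive at t=0, SRPT equals SPT ordering.
SPT order: [6, 7, 10, 11]
Completion times:
  Job 1: p=6, C=6
  Job 2: p=7, C=13
  Job 3: p=10, C=23
  Job 4: p=11, C=34
Total completion time = 6 + 13 + 23 + 34 = 76

76


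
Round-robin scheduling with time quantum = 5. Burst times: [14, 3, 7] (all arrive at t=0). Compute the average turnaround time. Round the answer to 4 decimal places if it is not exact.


Time quantum = 5
Execution trace:
  J1 runs 5 units, time = 5
  J2 runs 3 units, time = 8
  J3 runs 5 units, time = 13
  J1 runs 5 units, time = 18
  J3 runs 2 units, time = 20
  J1 runs 4 units, time = 24
Finish times: [24, 8, 20]
Average turnaround = 52/3 = 17.3333

17.3333


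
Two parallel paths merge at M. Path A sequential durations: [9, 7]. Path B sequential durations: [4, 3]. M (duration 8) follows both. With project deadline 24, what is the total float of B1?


Forward pass: ES(B1) = sum of predecessors on chain B = 0
EF = ES + duration = 0 + 4 = 4
Backward pass: LF(M) = deadline = 24; LS(M) = 24 - 8 = 16
LF(B1) = LS(M) - sum(successors on chain B) = 16 - 3 = 13
LS = LF - duration = 13 - 4 = 9
Total float = LS - ES = 9 - 0 = 9

9


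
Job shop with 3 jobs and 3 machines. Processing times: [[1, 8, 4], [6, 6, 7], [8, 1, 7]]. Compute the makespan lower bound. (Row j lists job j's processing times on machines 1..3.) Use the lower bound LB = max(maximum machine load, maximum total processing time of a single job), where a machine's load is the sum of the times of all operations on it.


Machine loads:
  Machine 1: 1 + 6 + 8 = 15
  Machine 2: 8 + 6 + 1 = 15
  Machine 3: 4 + 7 + 7 = 18
Max machine load = 18
Job totals:
  Job 1: 13
  Job 2: 19
  Job 3: 16
Max job total = 19
Lower bound = max(18, 19) = 19

19


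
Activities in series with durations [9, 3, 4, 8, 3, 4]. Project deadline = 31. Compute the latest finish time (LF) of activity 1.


LF(activity 1) = deadline - sum of successor durations
Successors: activities 2 through 6 with durations [3, 4, 8, 3, 4]
Sum of successor durations = 22
LF = 31 - 22 = 9

9


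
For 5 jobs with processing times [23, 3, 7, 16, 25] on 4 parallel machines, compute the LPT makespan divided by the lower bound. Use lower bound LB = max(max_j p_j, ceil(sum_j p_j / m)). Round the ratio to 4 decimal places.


LPT order: [25, 23, 16, 7, 3]
Machine loads after assignment: [25, 23, 16, 10]
LPT makespan = 25
Lower bound = max(max_job, ceil(total/4)) = max(25, 19) = 25
Ratio = 25 / 25 = 1.0

1.0


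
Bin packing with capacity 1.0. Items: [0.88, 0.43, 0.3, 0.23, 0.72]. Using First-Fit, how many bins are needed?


Place items sequentially using First-Fit:
  Item 0.88 -> new Bin 1
  Item 0.43 -> new Bin 2
  Item 0.3 -> Bin 2 (now 0.73)
  Item 0.23 -> Bin 2 (now 0.96)
  Item 0.72 -> new Bin 3
Total bins used = 3

3


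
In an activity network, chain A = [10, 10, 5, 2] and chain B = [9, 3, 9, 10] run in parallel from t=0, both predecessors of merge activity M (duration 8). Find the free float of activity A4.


ES(A4) = sum of predecessors on chain A = 25
EF(A4) = ES + duration = 25 + 2 = 27
Successor of A4 is M. ES(M) = max(sum(A), sum(B)) = max(27, 31) = 31
Free float = ES(successor) - EF(current) = 31 - 27 = 4

4


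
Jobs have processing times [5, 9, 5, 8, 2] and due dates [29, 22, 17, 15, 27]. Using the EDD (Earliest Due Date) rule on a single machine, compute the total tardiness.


Sort by due date (EDD order): [(8, 15), (5, 17), (9, 22), (2, 27), (5, 29)]
Compute completion times and tardiness:
  Job 1: p=8, d=15, C=8, tardiness=max(0,8-15)=0
  Job 2: p=5, d=17, C=13, tardiness=max(0,13-17)=0
  Job 3: p=9, d=22, C=22, tardiness=max(0,22-22)=0
  Job 4: p=2, d=27, C=24, tardiness=max(0,24-27)=0
  Job 5: p=5, d=29, C=29, tardiness=max(0,29-29)=0
Total tardiness = 0

0


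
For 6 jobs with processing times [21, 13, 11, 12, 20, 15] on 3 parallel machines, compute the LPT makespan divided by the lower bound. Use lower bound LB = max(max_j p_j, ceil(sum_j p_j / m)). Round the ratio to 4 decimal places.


LPT order: [21, 20, 15, 13, 12, 11]
Machine loads after assignment: [32, 32, 28]
LPT makespan = 32
Lower bound = max(max_job, ceil(total/3)) = max(21, 31) = 31
Ratio = 32 / 31 = 1.0323

1.0323


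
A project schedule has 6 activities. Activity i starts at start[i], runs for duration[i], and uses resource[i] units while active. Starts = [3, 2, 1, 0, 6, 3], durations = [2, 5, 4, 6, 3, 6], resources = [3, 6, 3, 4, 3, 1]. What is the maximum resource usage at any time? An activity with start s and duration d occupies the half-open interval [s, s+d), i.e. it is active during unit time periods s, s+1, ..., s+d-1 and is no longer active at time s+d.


Each activity i is active on [start_i, start_i + duration_i).
Compute total resource usage per time slot:
  t=0: active resources = [4], total = 4
  t=1: active resources = [3, 4], total = 7
  t=2: active resources = [6, 3, 4], total = 13
  t=3: active resources = [3, 6, 3, 4, 1], total = 17
  t=4: active resources = [3, 6, 3, 4, 1], total = 17
  t=5: active resources = [6, 4, 1], total = 11
  t=6: active resources = [6, 3, 1], total = 10
  t=7: active resources = [3, 1], total = 4
  t=8: active resources = [3, 1], total = 4
Peak resource demand = 17

17


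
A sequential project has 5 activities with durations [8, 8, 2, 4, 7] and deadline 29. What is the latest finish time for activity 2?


LF(activity 2) = deadline - sum of successor durations
Successors: activities 3 through 5 with durations [2, 4, 7]
Sum of successor durations = 13
LF = 29 - 13 = 16

16


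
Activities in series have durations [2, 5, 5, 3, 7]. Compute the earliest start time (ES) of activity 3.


Activity 3 starts after activities 1 through 2 complete.
Predecessor durations: [2, 5]
ES = 2 + 5 = 7

7


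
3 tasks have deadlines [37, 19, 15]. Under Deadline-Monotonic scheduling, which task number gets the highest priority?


Sort tasks by relative deadline (ascending):
  Task 3: deadline = 15
  Task 2: deadline = 19
  Task 1: deadline = 37
Priority order (highest first): [3, 2, 1]
Highest priority task = 3

3


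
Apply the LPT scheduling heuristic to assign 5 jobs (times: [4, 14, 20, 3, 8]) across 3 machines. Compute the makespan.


Sort jobs in decreasing order (LPT): [20, 14, 8, 4, 3]
Assign each job to the least loaded machine:
  Machine 1: jobs [20], load = 20
  Machine 2: jobs [14], load = 14
  Machine 3: jobs [8, 4, 3], load = 15
Makespan = max load = 20

20


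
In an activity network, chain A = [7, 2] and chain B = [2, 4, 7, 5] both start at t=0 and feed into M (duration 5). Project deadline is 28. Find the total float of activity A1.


Forward pass: ES(A1) = sum of predecessors on chain A = 0
EF = ES + duration = 0 + 7 = 7
Backward pass: LF(M) = deadline = 28; LS(M) = 28 - 5 = 23
LF(A1) = LS(M) - sum(successors on chain A) = 23 - 2 = 21
LS = LF - duration = 21 - 7 = 14
Total float = LS - ES = 14 - 0 = 14

14


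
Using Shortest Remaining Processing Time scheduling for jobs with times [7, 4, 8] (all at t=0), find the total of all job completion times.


Since all jobs arrive at t=0, SRPT equals SPT ordering.
SPT order: [4, 7, 8]
Completion times:
  Job 1: p=4, C=4
  Job 2: p=7, C=11
  Job 3: p=8, C=19
Total completion time = 4 + 11 + 19 = 34

34


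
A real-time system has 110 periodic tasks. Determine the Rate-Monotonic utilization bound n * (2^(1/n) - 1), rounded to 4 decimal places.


Compute 2^(1/110) = 1.0063212332
Subtract 1: 1.0063212332 - 1 = 0.0063212332
Multiply by n: 110 * 0.0063212332 = 0.6953356520
Round to 4 dp: 0.6953

0.6953


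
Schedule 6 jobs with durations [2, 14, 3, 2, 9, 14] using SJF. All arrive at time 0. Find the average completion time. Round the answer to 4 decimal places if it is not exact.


SJF order (ascending): [2, 2, 3, 9, 14, 14]
Completion times:
  Job 1: burst=2, C=2
  Job 2: burst=2, C=4
  Job 3: burst=3, C=7
  Job 4: burst=9, C=16
  Job 5: burst=14, C=30
  Job 6: burst=14, C=44
Average completion = 103/6 = 17.1667

17.1667


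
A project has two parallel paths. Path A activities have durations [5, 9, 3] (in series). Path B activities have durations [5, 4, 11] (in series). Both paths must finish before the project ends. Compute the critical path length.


Path A total = 5 + 9 + 3 = 17
Path B total = 5 + 4 + 11 = 20
Critical path = longest path = max(17, 20) = 20

20


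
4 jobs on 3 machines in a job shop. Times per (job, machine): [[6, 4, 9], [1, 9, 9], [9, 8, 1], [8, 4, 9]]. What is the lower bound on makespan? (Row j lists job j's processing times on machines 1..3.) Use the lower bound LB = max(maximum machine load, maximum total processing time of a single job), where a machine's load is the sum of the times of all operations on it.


Machine loads:
  Machine 1: 6 + 1 + 9 + 8 = 24
  Machine 2: 4 + 9 + 8 + 4 = 25
  Machine 3: 9 + 9 + 1 + 9 = 28
Max machine load = 28
Job totals:
  Job 1: 19
  Job 2: 19
  Job 3: 18
  Job 4: 21
Max job total = 21
Lower bound = max(28, 21) = 28

28


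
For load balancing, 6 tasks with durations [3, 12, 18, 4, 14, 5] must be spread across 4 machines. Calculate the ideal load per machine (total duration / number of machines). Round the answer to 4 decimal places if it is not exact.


Total processing time = 3 + 12 + 18 + 4 + 14 + 5 = 56
Number of machines = 4
Ideal balanced load = 56 / 4 = 14.0

14.0


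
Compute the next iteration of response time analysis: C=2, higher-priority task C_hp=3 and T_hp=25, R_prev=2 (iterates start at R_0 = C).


R_next = C + ceil(R_prev / T_hp) * C_hp
ceil(2 / 25) = ceil(0.08) = 1
Interference = 1 * 3 = 3
R_next = 2 + 3 = 5

5


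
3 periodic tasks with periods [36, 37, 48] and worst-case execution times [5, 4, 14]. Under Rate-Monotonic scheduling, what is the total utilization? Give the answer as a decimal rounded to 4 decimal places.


Compute individual utilizations (exact fractions):
  Task 1: C/T = 5/36 (approx. 0.1389)
  Task 2: C/T = 4/37 (approx. 0.1081)
  Task 3: C/T = 14/48 = 7/24 (approx. 0.2917)
Total utilization U = 5/36 + 4/37 + 7/24 = 1435/2664
Rounded to 4 decimal places: U = 0.5387
RM (Liu & Layland) bound for 3 tasks = 0.779763; compare with U = 1435/2664 (approx. 0.538664)
U <= bound, so schedulable by RM sufficient condition.

0.5387


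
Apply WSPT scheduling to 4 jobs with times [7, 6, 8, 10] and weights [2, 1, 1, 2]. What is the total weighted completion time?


Compute p/w ratios and sort ascending (WSPT): [(7, 2), (10, 2), (6, 1), (8, 1)]
Compute weighted completion times:
  Job (p=7,w=2): C=7, w*C=2*7=14
  Job (p=10,w=2): C=17, w*C=2*17=34
  Job (p=6,w=1): C=23, w*C=1*23=23
  Job (p=8,w=1): C=31, w*C=1*31=31
Total weighted completion time = 102

102


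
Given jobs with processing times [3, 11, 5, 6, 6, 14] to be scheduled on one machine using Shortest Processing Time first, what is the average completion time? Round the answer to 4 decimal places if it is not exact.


Sort jobs by processing time (SPT order): [3, 5, 6, 6, 11, 14]
Compute completion times sequentially:
  Job 1: processing = 3, completes at 3
  Job 2: processing = 5, completes at 8
  Job 3: processing = 6, completes at 14
  Job 4: processing = 6, completes at 20
  Job 5: processing = 11, completes at 31
  Job 6: processing = 14, completes at 45
Sum of completion times = 121
Average completion time = 121/6 = 20.1667

20.1667


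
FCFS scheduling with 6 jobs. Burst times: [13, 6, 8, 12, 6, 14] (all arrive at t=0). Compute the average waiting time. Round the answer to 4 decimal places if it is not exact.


FCFS order (as given): [13, 6, 8, 12, 6, 14]
Waiting times:
  Job 1: wait = 0
  Job 2: wait = 13
  Job 3: wait = 19
  Job 4: wait = 27
  Job 5: wait = 39
  Job 6: wait = 45
Sum of waiting times = 143
Average waiting time = 143/6 = 23.8333

23.8333


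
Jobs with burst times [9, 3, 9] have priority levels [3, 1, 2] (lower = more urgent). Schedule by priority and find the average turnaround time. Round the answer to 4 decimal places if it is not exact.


Sort by priority (ascending = highest first):
Order: [(1, 3), (2, 9), (3, 9)]
Completion times:
  Priority 1, burst=3, C=3
  Priority 2, burst=9, C=12
  Priority 3, burst=9, C=21
Average turnaround = 36/3 = 12.0

12.0


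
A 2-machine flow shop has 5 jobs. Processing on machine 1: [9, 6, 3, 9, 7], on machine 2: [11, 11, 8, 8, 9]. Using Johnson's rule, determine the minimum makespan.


Apply Johnson's rule:
  Group 1 (a <= b): [(3, 3, 8), (2, 6, 11), (5, 7, 9), (1, 9, 11)]
  Group 2 (a > b): [(4, 9, 8)]
Optimal job order: [3, 2, 5, 1, 4]
Schedule:
  Job 3: M1 done at 3, M2 done at 11
  Job 2: M1 done at 9, M2 done at 22
  Job 5: M1 done at 16, M2 done at 31
  Job 1: M1 done at 25, M2 done at 42
  Job 4: M1 done at 34, M2 done at 50
Makespan = 50

50


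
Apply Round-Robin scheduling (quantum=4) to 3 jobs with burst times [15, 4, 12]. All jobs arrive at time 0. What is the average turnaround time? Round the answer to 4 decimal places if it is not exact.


Time quantum = 4
Execution trace:
  J1 runs 4 units, time = 4
  J2 runs 4 units, time = 8
  J3 runs 4 units, time = 12
  J1 runs 4 units, time = 16
  J3 runs 4 units, time = 20
  J1 runs 4 units, time = 24
  J3 runs 4 units, time = 28
  J1 runs 3 units, time = 31
Finish times: [31, 8, 28]
Average turnaround = 67/3 = 22.3333

22.3333


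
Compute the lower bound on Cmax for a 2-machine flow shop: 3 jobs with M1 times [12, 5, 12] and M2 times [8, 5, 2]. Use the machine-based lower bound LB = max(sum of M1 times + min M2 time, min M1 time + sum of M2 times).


LB1 = sum(M1 times) + min(M2 times) = 29 + 2 = 31
LB2 = min(M1 times) + sum(M2 times) = 5 + 15 = 20
Lower bound = max(LB1, LB2) = max(31, 20) = 31

31


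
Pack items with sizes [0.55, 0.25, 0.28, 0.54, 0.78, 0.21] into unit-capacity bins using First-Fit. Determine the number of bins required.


Place items sequentially using First-Fit:
  Item 0.55 -> new Bin 1
  Item 0.25 -> Bin 1 (now 0.8)
  Item 0.28 -> new Bin 2
  Item 0.54 -> Bin 2 (now 0.82)
  Item 0.78 -> new Bin 3
  Item 0.21 -> Bin 3 (now 0.99)
Total bins used = 3

3


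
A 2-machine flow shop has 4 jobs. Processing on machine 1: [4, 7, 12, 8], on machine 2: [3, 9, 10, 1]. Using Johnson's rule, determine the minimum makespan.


Apply Johnson's rule:
  Group 1 (a <= b): [(2, 7, 9)]
  Group 2 (a > b): [(3, 12, 10), (1, 4, 3), (4, 8, 1)]
Optimal job order: [2, 3, 1, 4]
Schedule:
  Job 2: M1 done at 7, M2 done at 16
  Job 3: M1 done at 19, M2 done at 29
  Job 1: M1 done at 23, M2 done at 32
  Job 4: M1 done at 31, M2 done at 33
Makespan = 33

33


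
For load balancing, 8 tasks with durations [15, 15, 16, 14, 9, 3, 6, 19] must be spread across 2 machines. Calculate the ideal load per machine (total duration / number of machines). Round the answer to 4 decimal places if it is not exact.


Total processing time = 15 + 15 + 16 + 14 + 9 + 3 + 6 + 19 = 97
Number of machines = 2
Ideal balanced load = 97 / 2 = 48.5

48.5


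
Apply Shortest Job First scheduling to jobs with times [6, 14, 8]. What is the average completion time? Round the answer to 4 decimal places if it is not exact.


SJF order (ascending): [6, 8, 14]
Completion times:
  Job 1: burst=6, C=6
  Job 2: burst=8, C=14
  Job 3: burst=14, C=28
Average completion = 48/3 = 16.0

16.0


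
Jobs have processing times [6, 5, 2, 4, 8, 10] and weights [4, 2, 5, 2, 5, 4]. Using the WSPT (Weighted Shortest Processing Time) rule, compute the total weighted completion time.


Compute p/w ratios and sort ascending (WSPT): [(2, 5), (6, 4), (8, 5), (4, 2), (5, 2), (10, 4)]
Compute weighted completion times:
  Job (p=2,w=5): C=2, w*C=5*2=10
  Job (p=6,w=4): C=8, w*C=4*8=32
  Job (p=8,w=5): C=16, w*C=5*16=80
  Job (p=4,w=2): C=20, w*C=2*20=40
  Job (p=5,w=2): C=25, w*C=2*25=50
  Job (p=10,w=4): C=35, w*C=4*35=140
Total weighted completion time = 352

352


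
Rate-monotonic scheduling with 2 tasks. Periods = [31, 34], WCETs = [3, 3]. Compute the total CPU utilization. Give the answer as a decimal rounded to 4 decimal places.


Compute individual utilizations (exact fractions):
  Task 1: C/T = 3/31 (approx. 0.0968)
  Task 2: C/T = 3/34 (approx. 0.0882)
Total utilization U = 3/31 + 3/34 = 195/1054
Rounded to 4 decimal places: U = 0.1850
RM (Liu & Layland) bound for 2 tasks = 0.828427; compare with U = 195/1054 (approx. 0.185009)
U <= bound, so schedulable by RM sufficient condition.

0.1850


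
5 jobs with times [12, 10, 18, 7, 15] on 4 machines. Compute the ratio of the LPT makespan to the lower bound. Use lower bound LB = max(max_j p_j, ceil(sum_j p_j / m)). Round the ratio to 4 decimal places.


LPT order: [18, 15, 12, 10, 7]
Machine loads after assignment: [18, 15, 12, 17]
LPT makespan = 18
Lower bound = max(max_job, ceil(total/4)) = max(18, 16) = 18
Ratio = 18 / 18 = 1.0

1.0


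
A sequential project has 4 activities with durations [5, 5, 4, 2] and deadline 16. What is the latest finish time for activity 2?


LF(activity 2) = deadline - sum of successor durations
Successors: activities 3 through 4 with durations [4, 2]
Sum of successor durations = 6
LF = 16 - 6 = 10

10


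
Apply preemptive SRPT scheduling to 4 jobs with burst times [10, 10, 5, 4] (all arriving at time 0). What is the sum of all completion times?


Since all jobs arrive at t=0, SRPT equals SPT ordering.
SPT order: [4, 5, 10, 10]
Completion times:
  Job 1: p=4, C=4
  Job 2: p=5, C=9
  Job 3: p=10, C=19
  Job 4: p=10, C=29
Total completion time = 4 + 9 + 19 + 29 = 61

61


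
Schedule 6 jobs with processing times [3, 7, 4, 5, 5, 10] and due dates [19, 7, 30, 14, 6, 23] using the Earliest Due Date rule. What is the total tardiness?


Sort by due date (EDD order): [(5, 6), (7, 7), (5, 14), (3, 19), (10, 23), (4, 30)]
Compute completion times and tardiness:
  Job 1: p=5, d=6, C=5, tardiness=max(0,5-6)=0
  Job 2: p=7, d=7, C=12, tardiness=max(0,12-7)=5
  Job 3: p=5, d=14, C=17, tardiness=max(0,17-14)=3
  Job 4: p=3, d=19, C=20, tardiness=max(0,20-19)=1
  Job 5: p=10, d=23, C=30, tardiness=max(0,30-23)=7
  Job 6: p=4, d=30, C=34, tardiness=max(0,34-30)=4
Total tardiness = 20

20


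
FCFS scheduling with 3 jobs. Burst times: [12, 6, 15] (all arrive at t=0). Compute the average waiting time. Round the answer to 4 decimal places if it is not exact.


FCFS order (as given): [12, 6, 15]
Waiting times:
  Job 1: wait = 0
  Job 2: wait = 12
  Job 3: wait = 18
Sum of waiting times = 30
Average waiting time = 30/3 = 10.0

10.0


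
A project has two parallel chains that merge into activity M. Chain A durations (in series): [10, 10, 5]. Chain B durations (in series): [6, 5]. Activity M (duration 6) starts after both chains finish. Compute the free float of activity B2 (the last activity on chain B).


ES(B2) = sum of predecessors on chain B = 6
EF(B2) = ES + duration = 6 + 5 = 11
Successor of B2 is M. ES(M) = max(sum(A), sum(B)) = max(25, 11) = 25
Free float = ES(successor) - EF(current) = 25 - 11 = 14

14


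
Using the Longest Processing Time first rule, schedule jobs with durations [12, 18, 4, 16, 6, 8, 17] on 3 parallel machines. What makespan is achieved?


Sort jobs in decreasing order (LPT): [18, 17, 16, 12, 8, 6, 4]
Assign each job to the least loaded machine:
  Machine 1: jobs [18, 6, 4], load = 28
  Machine 2: jobs [17, 8], load = 25
  Machine 3: jobs [16, 12], load = 28
Makespan = max load = 28

28


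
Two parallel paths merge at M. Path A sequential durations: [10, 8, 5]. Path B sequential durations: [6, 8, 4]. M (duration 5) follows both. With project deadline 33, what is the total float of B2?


Forward pass: ES(B2) = sum of predecessors on chain B = 6
EF = ES + duration = 6 + 8 = 14
Backward pass: LF(M) = deadline = 33; LS(M) = 33 - 5 = 28
LF(B2) = LS(M) - sum(successors on chain B) = 28 - 4 = 24
LS = LF - duration = 24 - 8 = 16
Total float = LS - ES = 16 - 6 = 10

10


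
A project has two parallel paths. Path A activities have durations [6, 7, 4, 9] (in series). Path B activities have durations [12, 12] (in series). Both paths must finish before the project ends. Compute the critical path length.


Path A total = 6 + 7 + 4 + 9 = 26
Path B total = 12 + 12 = 24
Critical path = longest path = max(26, 24) = 26

26


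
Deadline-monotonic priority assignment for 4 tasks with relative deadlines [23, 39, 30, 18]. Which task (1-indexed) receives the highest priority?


Sort tasks by relative deadline (ascending):
  Task 4: deadline = 18
  Task 1: deadline = 23
  Task 3: deadline = 30
  Task 2: deadline = 39
Priority order (highest first): [4, 1, 3, 2]
Highest priority task = 4

4


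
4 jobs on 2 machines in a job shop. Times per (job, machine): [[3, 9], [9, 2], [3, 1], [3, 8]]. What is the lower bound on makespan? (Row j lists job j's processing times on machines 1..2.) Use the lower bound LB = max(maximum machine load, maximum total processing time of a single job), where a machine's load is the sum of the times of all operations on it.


Machine loads:
  Machine 1: 3 + 9 + 3 + 3 = 18
  Machine 2: 9 + 2 + 1 + 8 = 20
Max machine load = 20
Job totals:
  Job 1: 12
  Job 2: 11
  Job 3: 4
  Job 4: 11
Max job total = 12
Lower bound = max(20, 12) = 20

20


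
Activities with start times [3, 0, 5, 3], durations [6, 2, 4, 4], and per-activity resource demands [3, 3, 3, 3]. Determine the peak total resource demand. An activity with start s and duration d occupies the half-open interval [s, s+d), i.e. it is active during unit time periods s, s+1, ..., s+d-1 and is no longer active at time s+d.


Each activity i is active on [start_i, start_i + duration_i).
Compute total resource usage per time slot:
  t=0: active resources = [3], total = 3
  t=1: active resources = [3], total = 3
  t=2: active resources = [], total = 0
  t=3: active resources = [3, 3], total = 6
  t=4: active resources = [3, 3], total = 6
  t=5: active resources = [3, 3, 3], total = 9
  t=6: active resources = [3, 3, 3], total = 9
  t=7: active resources = [3, 3], total = 6
  t=8: active resources = [3, 3], total = 6
Peak resource demand = 9

9


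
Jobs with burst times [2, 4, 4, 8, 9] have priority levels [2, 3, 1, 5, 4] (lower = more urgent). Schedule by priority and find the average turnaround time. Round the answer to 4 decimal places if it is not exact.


Sort by priority (ascending = highest first):
Order: [(1, 4), (2, 2), (3, 4), (4, 9), (5, 8)]
Completion times:
  Priority 1, burst=4, C=4
  Priority 2, burst=2, C=6
  Priority 3, burst=4, C=10
  Priority 4, burst=9, C=19
  Priority 5, burst=8, C=27
Average turnaround = 66/5 = 13.2

13.2


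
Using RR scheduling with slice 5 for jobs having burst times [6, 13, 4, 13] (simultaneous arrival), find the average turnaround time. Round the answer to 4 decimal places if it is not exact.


Time quantum = 5
Execution trace:
  J1 runs 5 units, time = 5
  J2 runs 5 units, time = 10
  J3 runs 4 units, time = 14
  J4 runs 5 units, time = 19
  J1 runs 1 units, time = 20
  J2 runs 5 units, time = 25
  J4 runs 5 units, time = 30
  J2 runs 3 units, time = 33
  J4 runs 3 units, time = 36
Finish times: [20, 33, 14, 36]
Average turnaround = 103/4 = 25.75

25.75


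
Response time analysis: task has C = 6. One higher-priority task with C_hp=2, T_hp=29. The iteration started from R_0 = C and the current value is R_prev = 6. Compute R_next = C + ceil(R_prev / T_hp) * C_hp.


R_next = C + ceil(R_prev / T_hp) * C_hp
ceil(6 / 29) = ceil(0.2069) = 1
Interference = 1 * 2 = 2
R_next = 6 + 2 = 8

8


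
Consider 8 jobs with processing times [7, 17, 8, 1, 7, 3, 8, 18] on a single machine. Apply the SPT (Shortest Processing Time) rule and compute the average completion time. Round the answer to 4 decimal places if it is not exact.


Sort jobs by processing time (SPT order): [1, 3, 7, 7, 8, 8, 17, 18]
Compute completion times sequentially:
  Job 1: processing = 1, completes at 1
  Job 2: processing = 3, completes at 4
  Job 3: processing = 7, completes at 11
  Job 4: processing = 7, completes at 18
  Job 5: processing = 8, completes at 26
  Job 6: processing = 8, completes at 34
  Job 7: processing = 17, completes at 51
  Job 8: processing = 18, completes at 69
Sum of completion times = 214
Average completion time = 214/8 = 26.75

26.75


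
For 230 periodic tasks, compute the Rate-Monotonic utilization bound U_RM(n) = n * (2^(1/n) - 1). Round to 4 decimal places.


Compute 2^(1/230) = 1.0030182291
Subtract 1: 1.0030182291 - 1 = 0.0030182291
Multiply by n: 230 * 0.0030182291 = 0.6941926930
Round to 4 dp: 0.6942

0.6942


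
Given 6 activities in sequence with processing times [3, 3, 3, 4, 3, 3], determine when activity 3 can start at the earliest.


Activity 3 starts after activities 1 through 2 complete.
Predecessor durations: [3, 3]
ES = 3 + 3 = 6

6


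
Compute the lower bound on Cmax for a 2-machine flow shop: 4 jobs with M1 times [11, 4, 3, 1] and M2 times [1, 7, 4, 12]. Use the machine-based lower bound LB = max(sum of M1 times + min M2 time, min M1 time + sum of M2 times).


LB1 = sum(M1 times) + min(M2 times) = 19 + 1 = 20
LB2 = min(M1 times) + sum(M2 times) = 1 + 24 = 25
Lower bound = max(LB1, LB2) = max(20, 25) = 25

25


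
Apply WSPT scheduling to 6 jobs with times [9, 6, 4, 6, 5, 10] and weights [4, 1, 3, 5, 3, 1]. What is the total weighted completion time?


Compute p/w ratios and sort ascending (WSPT): [(6, 5), (4, 3), (5, 3), (9, 4), (6, 1), (10, 1)]
Compute weighted completion times:
  Job (p=6,w=5): C=6, w*C=5*6=30
  Job (p=4,w=3): C=10, w*C=3*10=30
  Job (p=5,w=3): C=15, w*C=3*15=45
  Job (p=9,w=4): C=24, w*C=4*24=96
  Job (p=6,w=1): C=30, w*C=1*30=30
  Job (p=10,w=1): C=40, w*C=1*40=40
Total weighted completion time = 271

271


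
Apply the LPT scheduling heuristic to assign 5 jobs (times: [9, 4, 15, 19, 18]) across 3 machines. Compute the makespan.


Sort jobs in decreasing order (LPT): [19, 18, 15, 9, 4]
Assign each job to the least loaded machine:
  Machine 1: jobs [19], load = 19
  Machine 2: jobs [18, 4], load = 22
  Machine 3: jobs [15, 9], load = 24
Makespan = max load = 24

24


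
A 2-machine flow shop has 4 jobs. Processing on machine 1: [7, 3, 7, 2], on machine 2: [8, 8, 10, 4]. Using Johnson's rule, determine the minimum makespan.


Apply Johnson's rule:
  Group 1 (a <= b): [(4, 2, 4), (2, 3, 8), (1, 7, 8), (3, 7, 10)]
  Group 2 (a > b): []
Optimal job order: [4, 2, 1, 3]
Schedule:
  Job 4: M1 done at 2, M2 done at 6
  Job 2: M1 done at 5, M2 done at 14
  Job 1: M1 done at 12, M2 done at 22
  Job 3: M1 done at 19, M2 done at 32
Makespan = 32

32


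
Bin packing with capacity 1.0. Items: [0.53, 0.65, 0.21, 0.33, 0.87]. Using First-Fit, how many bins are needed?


Place items sequentially using First-Fit:
  Item 0.53 -> new Bin 1
  Item 0.65 -> new Bin 2
  Item 0.21 -> Bin 1 (now 0.74)
  Item 0.33 -> Bin 2 (now 0.98)
  Item 0.87 -> new Bin 3
Total bins used = 3

3


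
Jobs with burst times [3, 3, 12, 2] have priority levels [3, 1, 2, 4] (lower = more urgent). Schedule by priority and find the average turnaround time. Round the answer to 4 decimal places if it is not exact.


Sort by priority (ascending = highest first):
Order: [(1, 3), (2, 12), (3, 3), (4, 2)]
Completion times:
  Priority 1, burst=3, C=3
  Priority 2, burst=12, C=15
  Priority 3, burst=3, C=18
  Priority 4, burst=2, C=20
Average turnaround = 56/4 = 14.0

14.0


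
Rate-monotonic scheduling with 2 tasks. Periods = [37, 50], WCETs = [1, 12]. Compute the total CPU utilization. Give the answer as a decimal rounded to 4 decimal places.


Compute individual utilizations (exact fractions):
  Task 1: C/T = 1/37 (approx. 0.027)
  Task 2: C/T = 12/50 = 6/25 (approx. 0.24)
Total utilization U = 1/37 + 6/25 = 247/925
Rounded to 4 decimal places: U = 0.2670
RM (Liu & Layland) bound for 2 tasks = 0.828427; compare with U = 247/925 (approx. 0.267027)
U <= bound, so schedulable by RM sufficient condition.

0.2670


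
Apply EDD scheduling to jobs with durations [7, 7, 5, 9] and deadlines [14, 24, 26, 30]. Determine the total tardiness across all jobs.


Sort by due date (EDD order): [(7, 14), (7, 24), (5, 26), (9, 30)]
Compute completion times and tardiness:
  Job 1: p=7, d=14, C=7, tardiness=max(0,7-14)=0
  Job 2: p=7, d=24, C=14, tardiness=max(0,14-24)=0
  Job 3: p=5, d=26, C=19, tardiness=max(0,19-26)=0
  Job 4: p=9, d=30, C=28, tardiness=max(0,28-30)=0
Total tardiness = 0

0


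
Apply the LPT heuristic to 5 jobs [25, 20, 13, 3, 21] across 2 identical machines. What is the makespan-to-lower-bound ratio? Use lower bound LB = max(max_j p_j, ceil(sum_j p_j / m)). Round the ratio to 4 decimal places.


LPT order: [25, 21, 20, 13, 3]
Machine loads after assignment: [41, 41]
LPT makespan = 41
Lower bound = max(max_job, ceil(total/2)) = max(25, 41) = 41
Ratio = 41 / 41 = 1.0

1.0


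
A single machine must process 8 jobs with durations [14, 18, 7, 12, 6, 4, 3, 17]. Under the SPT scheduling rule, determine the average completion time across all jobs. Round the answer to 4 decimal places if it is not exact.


Sort jobs by processing time (SPT order): [3, 4, 6, 7, 12, 14, 17, 18]
Compute completion times sequentially:
  Job 1: processing = 3, completes at 3
  Job 2: processing = 4, completes at 7
  Job 3: processing = 6, completes at 13
  Job 4: processing = 7, completes at 20
  Job 5: processing = 12, completes at 32
  Job 6: processing = 14, completes at 46
  Job 7: processing = 17, completes at 63
  Job 8: processing = 18, completes at 81
Sum of completion times = 265
Average completion time = 265/8 = 33.125

33.125


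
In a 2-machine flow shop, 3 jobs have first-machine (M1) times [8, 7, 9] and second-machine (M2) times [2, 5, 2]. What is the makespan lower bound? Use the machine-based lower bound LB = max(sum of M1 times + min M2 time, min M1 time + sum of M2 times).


LB1 = sum(M1 times) + min(M2 times) = 24 + 2 = 26
LB2 = min(M1 times) + sum(M2 times) = 7 + 9 = 16
Lower bound = max(LB1, LB2) = max(26, 16) = 26

26


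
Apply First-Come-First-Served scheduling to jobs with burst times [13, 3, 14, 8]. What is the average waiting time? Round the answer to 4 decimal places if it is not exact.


FCFS order (as given): [13, 3, 14, 8]
Waiting times:
  Job 1: wait = 0
  Job 2: wait = 13
  Job 3: wait = 16
  Job 4: wait = 30
Sum of waiting times = 59
Average waiting time = 59/4 = 14.75

14.75


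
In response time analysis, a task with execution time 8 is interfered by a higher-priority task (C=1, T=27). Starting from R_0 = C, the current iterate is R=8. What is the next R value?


R_next = C + ceil(R_prev / T_hp) * C_hp
ceil(8 / 27) = ceil(0.2963) = 1
Interference = 1 * 1 = 1
R_next = 8 + 1 = 9

9


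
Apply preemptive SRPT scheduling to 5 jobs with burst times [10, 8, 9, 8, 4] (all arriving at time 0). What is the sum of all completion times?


Since all jobs arrive at t=0, SRPT equals SPT ordering.
SPT order: [4, 8, 8, 9, 10]
Completion times:
  Job 1: p=4, C=4
  Job 2: p=8, C=12
  Job 3: p=8, C=20
  Job 4: p=9, C=29
  Job 5: p=10, C=39
Total completion time = 4 + 12 + 20 + 29 + 39 = 104

104


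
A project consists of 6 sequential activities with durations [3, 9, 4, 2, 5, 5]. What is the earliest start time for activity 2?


Activity 2 starts after activities 1 through 1 complete.
Predecessor durations: [3]
ES = 3 = 3

3


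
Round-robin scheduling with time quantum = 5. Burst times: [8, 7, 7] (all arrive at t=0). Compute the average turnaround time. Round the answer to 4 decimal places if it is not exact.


Time quantum = 5
Execution trace:
  J1 runs 5 units, time = 5
  J2 runs 5 units, time = 10
  J3 runs 5 units, time = 15
  J1 runs 3 units, time = 18
  J2 runs 2 units, time = 20
  J3 runs 2 units, time = 22
Finish times: [18, 20, 22]
Average turnaround = 60/3 = 20.0

20.0


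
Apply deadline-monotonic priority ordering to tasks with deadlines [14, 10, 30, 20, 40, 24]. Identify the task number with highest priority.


Sort tasks by relative deadline (ascending):
  Task 2: deadline = 10
  Task 1: deadline = 14
  Task 4: deadline = 20
  Task 6: deadline = 24
  Task 3: deadline = 30
  Task 5: deadline = 40
Priority order (highest first): [2, 1, 4, 6, 3, 5]
Highest priority task = 2

2


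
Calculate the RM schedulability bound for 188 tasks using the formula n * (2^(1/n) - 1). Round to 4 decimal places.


Compute 2^(1/188) = 1.0036937583
Subtract 1: 1.0036937583 - 1 = 0.0036937583
Multiply by n: 188 * 0.0036937583 = 0.6944265604
Round to 4 dp: 0.6944

0.6944


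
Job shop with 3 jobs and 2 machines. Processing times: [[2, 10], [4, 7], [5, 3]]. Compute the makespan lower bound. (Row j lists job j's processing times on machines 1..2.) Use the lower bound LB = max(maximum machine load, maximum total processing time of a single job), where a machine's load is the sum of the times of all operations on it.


Machine loads:
  Machine 1: 2 + 4 + 5 = 11
  Machine 2: 10 + 7 + 3 = 20
Max machine load = 20
Job totals:
  Job 1: 12
  Job 2: 11
  Job 3: 8
Max job total = 12
Lower bound = max(20, 12) = 20

20


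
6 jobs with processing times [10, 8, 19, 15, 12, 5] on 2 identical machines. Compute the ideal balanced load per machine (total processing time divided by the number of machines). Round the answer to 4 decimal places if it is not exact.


Total processing time = 10 + 8 + 19 + 15 + 12 + 5 = 69
Number of machines = 2
Ideal balanced load = 69 / 2 = 34.5

34.5


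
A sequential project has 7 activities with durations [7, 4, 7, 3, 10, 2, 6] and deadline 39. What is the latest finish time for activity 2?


LF(activity 2) = deadline - sum of successor durations
Successors: activities 3 through 7 with durations [7, 3, 10, 2, 6]
Sum of successor durations = 28
LF = 39 - 28 = 11

11


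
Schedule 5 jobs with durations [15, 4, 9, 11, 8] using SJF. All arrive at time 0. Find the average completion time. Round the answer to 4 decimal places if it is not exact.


SJF order (ascending): [4, 8, 9, 11, 15]
Completion times:
  Job 1: burst=4, C=4
  Job 2: burst=8, C=12
  Job 3: burst=9, C=21
  Job 4: burst=11, C=32
  Job 5: burst=15, C=47
Average completion = 116/5 = 23.2

23.2


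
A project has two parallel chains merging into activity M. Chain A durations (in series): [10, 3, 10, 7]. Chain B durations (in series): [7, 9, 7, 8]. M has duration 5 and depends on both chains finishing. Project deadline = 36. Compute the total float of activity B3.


Forward pass: ES(B3) = sum of predecessors on chain B = 16
EF = ES + duration = 16 + 7 = 23
Backward pass: LF(M) = deadline = 36; LS(M) = 36 - 5 = 31
LF(B3) = LS(M) - sum(successors on chain B) = 31 - 8 = 23
LS = LF - duration = 23 - 7 = 16
Total float = LS - ES = 16 - 16 = 0

0


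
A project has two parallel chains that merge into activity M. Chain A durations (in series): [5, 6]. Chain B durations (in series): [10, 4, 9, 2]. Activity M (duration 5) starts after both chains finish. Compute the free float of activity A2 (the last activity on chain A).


ES(A2) = sum of predecessors on chain A = 5
EF(A2) = ES + duration = 5 + 6 = 11
Successor of A2 is M. ES(M) = max(sum(A), sum(B)) = max(11, 25) = 25
Free float = ES(successor) - EF(current) = 25 - 11 = 14

14


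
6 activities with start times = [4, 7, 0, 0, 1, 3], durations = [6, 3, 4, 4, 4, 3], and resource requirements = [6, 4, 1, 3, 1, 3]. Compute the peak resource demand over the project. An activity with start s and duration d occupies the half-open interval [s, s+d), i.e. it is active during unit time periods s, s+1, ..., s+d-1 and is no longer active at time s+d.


Each activity i is active on [start_i, start_i + duration_i).
Compute total resource usage per time slot:
  t=0: active resources = [1, 3], total = 4
  t=1: active resources = [1, 3, 1], total = 5
  t=2: active resources = [1, 3, 1], total = 5
  t=3: active resources = [1, 3, 1, 3], total = 8
  t=4: active resources = [6, 1, 3], total = 10
  t=5: active resources = [6, 3], total = 9
  t=6: active resources = [6], total = 6
  t=7: active resources = [6, 4], total = 10
  t=8: active resources = [6, 4], total = 10
  t=9: active resources = [6, 4], total = 10
Peak resource demand = 10

10


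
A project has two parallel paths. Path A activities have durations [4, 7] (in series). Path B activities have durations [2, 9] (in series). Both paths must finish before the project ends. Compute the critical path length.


Path A total = 4 + 7 = 11
Path B total = 2 + 9 = 11
Critical path = longest path = max(11, 11) = 11

11


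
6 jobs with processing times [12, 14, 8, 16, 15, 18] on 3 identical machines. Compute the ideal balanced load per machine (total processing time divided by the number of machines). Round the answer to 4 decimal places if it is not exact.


Total processing time = 12 + 14 + 8 + 16 + 15 + 18 = 83
Number of machines = 3
Ideal balanced load = 83 / 3 = 27.6667

27.6667


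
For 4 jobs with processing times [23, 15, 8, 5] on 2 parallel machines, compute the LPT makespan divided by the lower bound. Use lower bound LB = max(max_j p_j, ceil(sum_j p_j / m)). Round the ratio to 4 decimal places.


LPT order: [23, 15, 8, 5]
Machine loads after assignment: [28, 23]
LPT makespan = 28
Lower bound = max(max_job, ceil(total/2)) = max(23, 26) = 26
Ratio = 28 / 26 = 1.0769

1.0769


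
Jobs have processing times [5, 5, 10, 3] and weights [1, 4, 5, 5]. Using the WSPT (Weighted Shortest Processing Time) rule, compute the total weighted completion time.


Compute p/w ratios and sort ascending (WSPT): [(3, 5), (5, 4), (10, 5), (5, 1)]
Compute weighted completion times:
  Job (p=3,w=5): C=3, w*C=5*3=15
  Job (p=5,w=4): C=8, w*C=4*8=32
  Job (p=10,w=5): C=18, w*C=5*18=90
  Job (p=5,w=1): C=23, w*C=1*23=23
Total weighted completion time = 160

160


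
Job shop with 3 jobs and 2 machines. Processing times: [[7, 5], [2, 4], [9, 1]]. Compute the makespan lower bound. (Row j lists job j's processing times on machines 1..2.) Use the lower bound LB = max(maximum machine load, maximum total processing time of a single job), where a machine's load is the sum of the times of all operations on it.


Machine loads:
  Machine 1: 7 + 2 + 9 = 18
  Machine 2: 5 + 4 + 1 = 10
Max machine load = 18
Job totals:
  Job 1: 12
  Job 2: 6
  Job 3: 10
Max job total = 12
Lower bound = max(18, 12) = 18

18
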